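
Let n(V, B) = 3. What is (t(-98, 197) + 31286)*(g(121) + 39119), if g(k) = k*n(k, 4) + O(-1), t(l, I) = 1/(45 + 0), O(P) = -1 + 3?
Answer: 55588378564/45 ≈ 1.2353e+9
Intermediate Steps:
O(P) = 2
t(l, I) = 1/45
g(k) = 2 + 3*k (g(k) = k*3 + 2 = 3*k + 2 = 2 + 3*k)
(t(-98, 197) + 31286)*(g(121) + 39119) = (1/45 + 31286)*((2 + 3*121) + 39119) = 1407871*((2 + 363) + 39119)/45 = 1407871*(365 + 39119)/45 = (1407871/45)*39484 = 55588378564/45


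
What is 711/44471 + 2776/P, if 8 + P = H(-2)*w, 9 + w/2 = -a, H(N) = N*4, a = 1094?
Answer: 2428456/14008365 ≈ 0.17336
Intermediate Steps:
H(N) = 4*N
w = -2206 (w = -18 + 2*(-1*1094) = -18 + 2*(-1094) = -18 - 2188 = -2206)
P = 17640 (P = -8 + (4*(-2))*(-2206) = -8 - 8*(-2206) = -8 + 17648 = 17640)
711/44471 + 2776/P = 711/44471 + 2776/17640 = 711*(1/44471) + 2776*(1/17640) = 711/44471 + 347/2205 = 2428456/14008365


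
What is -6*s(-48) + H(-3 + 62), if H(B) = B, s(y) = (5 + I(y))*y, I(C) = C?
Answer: -12325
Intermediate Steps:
s(y) = y*(5 + y) (s(y) = (5 + y)*y = y*(5 + y))
-6*s(-48) + H(-3 + 62) = -(-288)*(5 - 48) + (-3 + 62) = -(-288)*(-43) + 59 = -6*2064 + 59 = -12384 + 59 = -12325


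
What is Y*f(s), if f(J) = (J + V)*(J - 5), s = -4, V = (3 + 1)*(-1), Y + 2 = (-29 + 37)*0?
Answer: -144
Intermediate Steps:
Y = -2 (Y = -2 + (-29 + 37)*0 = -2 + 8*0 = -2 + 0 = -2)
V = -4 (V = 4*(-1) = -4)
f(J) = (-5 + J)*(-4 + J) (f(J) = (J - 4)*(J - 5) = (-4 + J)*(-5 + J) = (-5 + J)*(-4 + J))
Y*f(s) = -2*(20 + (-4)² - 9*(-4)) = -2*(20 + 16 + 36) = -2*72 = -144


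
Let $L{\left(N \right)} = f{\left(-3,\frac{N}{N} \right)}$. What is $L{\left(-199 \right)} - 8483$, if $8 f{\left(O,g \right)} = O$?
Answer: $- \frac{67867}{8} \approx -8483.4$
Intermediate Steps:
$f{\left(O,g \right)} = \frac{O}{8}$
$L{\left(N \right)} = - \frac{3}{8}$ ($L{\left(N \right)} = \frac{1}{8} \left(-3\right) = - \frac{3}{8}$)
$L{\left(-199 \right)} - 8483 = - \frac{3}{8} - 8483 = - \frac{67867}{8}$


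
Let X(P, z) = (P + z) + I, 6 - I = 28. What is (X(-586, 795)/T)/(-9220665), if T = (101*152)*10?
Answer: -187/1415556490800 ≈ -1.3210e-10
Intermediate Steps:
I = -22 (I = 6 - 1*28 = 6 - 28 = -22)
T = 153520 (T = 15352*10 = 153520)
X(P, z) = -22 + P + z (X(P, z) = (P + z) - 22 = -22 + P + z)
(X(-586, 795)/T)/(-9220665) = ((-22 - 586 + 795)/153520)/(-9220665) = (187*(1/153520))*(-1/9220665) = (187/153520)*(-1/9220665) = -187/1415556490800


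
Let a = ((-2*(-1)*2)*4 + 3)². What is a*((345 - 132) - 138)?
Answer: 27075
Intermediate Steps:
a = 361 (a = ((2*2)*4 + 3)² = (4*4 + 3)² = (16 + 3)² = 19² = 361)
a*((345 - 132) - 138) = 361*((345 - 132) - 138) = 361*(213 - 138) = 361*75 = 27075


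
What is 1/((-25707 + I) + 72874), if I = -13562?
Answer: 1/33605 ≈ 2.9757e-5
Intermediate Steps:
1/((-25707 + I) + 72874) = 1/((-25707 - 13562) + 72874) = 1/(-39269 + 72874) = 1/33605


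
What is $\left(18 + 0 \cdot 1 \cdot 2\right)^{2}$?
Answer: $324$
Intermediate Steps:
$\left(18 + 0 \cdot 1 \cdot 2\right)^{2} = \left(18 + 0 \cdot 2\right)^{2} = \left(18 + 0\right)^{2} = 18^{2} = 324$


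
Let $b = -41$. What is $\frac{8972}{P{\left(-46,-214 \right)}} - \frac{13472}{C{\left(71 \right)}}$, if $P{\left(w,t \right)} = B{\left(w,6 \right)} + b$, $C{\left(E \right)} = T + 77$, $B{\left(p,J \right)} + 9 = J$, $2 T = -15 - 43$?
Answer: $- \frac{15991}{33} \approx -484.58$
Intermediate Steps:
$T = -29$ ($T = \frac{-15 - 43}{2} = \frac{1}{2} \left(-58\right) = -29$)
$B{\left(p,J \right)} = -9 + J$
$C{\left(E \right)} = 48$ ($C{\left(E \right)} = -29 + 77 = 48$)
$P{\left(w,t \right)} = -44$ ($P{\left(w,t \right)} = \left(-9 + 6\right) - 41 = -3 - 41 = -44$)
$\frac{8972}{P{\left(-46,-214 \right)}} - \frac{13472}{C{\left(71 \right)}} = \frac{8972}{-44} - \frac{13472}{48} = 8972 \left(- \frac{1}{44}\right) - \frac{842}{3} = - \frac{2243}{11} - \frac{842}{3} = - \frac{15991}{33}$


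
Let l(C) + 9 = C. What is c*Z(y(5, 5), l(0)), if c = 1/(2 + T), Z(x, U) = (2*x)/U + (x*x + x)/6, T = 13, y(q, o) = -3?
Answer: ⅑ ≈ 0.11111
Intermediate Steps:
l(C) = -9 + C
Z(x, U) = x/6 + x²/6 + 2*x/U (Z(x, U) = 2*x/U + (x² + x)*(⅙) = 2*x/U + (x + x²)*(⅙) = 2*x/U + (x/6 + x²/6) = x/6 + x²/6 + 2*x/U)
c = 1/15 (c = 1/(2 + 13) = 1/15 ≈ 0.066667)
c*Z(y(5, 5), l(0)) = ((⅙)*(-3)*(12 + (-9 + 0)*(1 - 3))/(-9 + 0))/15 = ((⅙)*(-3)*(12 - 9*(-2))/(-9))/15 = ((⅙)*(-3)*(-⅑)*(12 + 18))/15 = ((⅙)*(-3)*(-⅑)*30)/15 = (1/15)*(5/3) = ⅑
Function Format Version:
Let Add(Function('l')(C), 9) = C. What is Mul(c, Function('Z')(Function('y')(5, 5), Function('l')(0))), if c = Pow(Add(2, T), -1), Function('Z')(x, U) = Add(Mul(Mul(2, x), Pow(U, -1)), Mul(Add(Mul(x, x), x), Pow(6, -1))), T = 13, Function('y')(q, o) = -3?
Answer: Rational(1, 9) ≈ 0.11111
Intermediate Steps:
Function('l')(C) = Add(-9, C)
Function('Z')(x, U) = Add(Mul(Rational(1, 6), x), Mul(Rational(1, 6), Pow(x, 2)), Mul(2, x, Pow(U, -1))) (Function('Z')(x, U) = Add(Mul(2, x, Pow(U, -1)), Mul(Add(Pow(x, 2), x), Rational(1, 6))) = Add(Mul(2, x, Pow(U, -1)), Mul(Add(x, Pow(x, 2)), Rational(1, 6))) = Add(Mul(2, x, Pow(U, -1)), Add(Mul(Rational(1, 6), x), Mul(Rational(1, 6), Pow(x, 2)))) = Add(Mul(Rational(1, 6), x), Mul(Rational(1, 6), Pow(x, 2)), Mul(2, x, Pow(U, -1))))
c = Rational(1, 15) (c = Pow(Add(2, 13), -1) = Pow(15, -1) = Rational(1, 15) ≈ 0.066667)
Mul(c, Function('Z')(Function('y')(5, 5), Function('l')(0))) = Mul(Rational(1, 15), Mul(Rational(1, 6), -3, Pow(Add(-9, 0), -1), Add(12, Mul(Add(-9, 0), Add(1, -3))))) = Mul(Rational(1, 15), Mul(Rational(1, 6), -3, Pow(-9, -1), Add(12, Mul(-9, -2)))) = Mul(Rational(1, 15), Mul(Rational(1, 6), -3, Rational(-1, 9), Add(12, 18))) = Mul(Rational(1, 15), Mul(Rational(1, 6), -3, Rational(-1, 9), 30)) = Mul(Rational(1, 15), Rational(5, 3)) = Rational(1, 9)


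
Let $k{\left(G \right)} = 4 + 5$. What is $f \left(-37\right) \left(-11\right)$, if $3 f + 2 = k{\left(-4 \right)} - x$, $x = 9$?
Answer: $- \frac{814}{3} \approx -271.33$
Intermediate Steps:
$k{\left(G \right)} = 9$
$f = - \frac{2}{3}$ ($f = - \frac{2}{3} + \frac{9 - 9}{3} = - \frac{2}{3} + \frac{1}{3} \cdot 0 = - \frac{2}{3} + 0 = - \frac{2}{3} \approx -0.66667$)
$f \left(-37\right) \left(-11\right) = \left(- \frac{2}{3}\right) \left(-37\right) \left(-11\right) = \frac{74}{3} \left(-11\right) = - \frac{814}{3}$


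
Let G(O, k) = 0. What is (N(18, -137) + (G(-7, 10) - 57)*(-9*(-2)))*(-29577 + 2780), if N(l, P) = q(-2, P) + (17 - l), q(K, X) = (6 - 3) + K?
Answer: 27493722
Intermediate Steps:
q(K, X) = 3 + K
N(l, P) = 18 - l (N(l, P) = (3 - 2) + (17 - l) = 1 + (17 - l) = 18 - l)
(N(18, -137) + (G(-7, 10) - 57)*(-9*(-2)))*(-29577 + 2780) = ((18 - 1*18) + (0 - 57)*(-9*(-2)))*(-29577 + 2780) = ((18 - 18) - 57*18)*(-26797) = (0 - 1026)*(-26797) = -1026*(-26797) = 27493722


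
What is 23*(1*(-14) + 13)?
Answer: -23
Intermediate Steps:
23*(1*(-14) + 13) = 23*(-14 + 13) = 23*(-1) = -23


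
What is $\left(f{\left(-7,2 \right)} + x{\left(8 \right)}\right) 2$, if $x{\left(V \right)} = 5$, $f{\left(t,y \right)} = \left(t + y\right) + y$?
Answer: $4$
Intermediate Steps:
$f{\left(t,y \right)} = t + 2 y$
$\left(f{\left(-7,2 \right)} + x{\left(8 \right)}\right) 2 = \left(\left(-7 + 2 \cdot 2\right) + 5\right) 2 = \left(\left(-7 + 4\right) + 5\right) 2 = \left(-3 + 5\right) 2 = 2 \cdot 2 = 4$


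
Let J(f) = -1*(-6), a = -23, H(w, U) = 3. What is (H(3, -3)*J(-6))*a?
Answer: -414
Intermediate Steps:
J(f) = 6
(H(3, -3)*J(-6))*a = (3*6)*(-23) = 18*(-23) = -414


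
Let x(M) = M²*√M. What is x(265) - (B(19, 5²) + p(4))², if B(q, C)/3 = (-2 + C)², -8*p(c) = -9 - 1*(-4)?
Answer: -161315401/64 + 70225*√265 ≈ -1.3774e+6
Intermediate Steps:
p(c) = 5/8 (p(c) = -(-9 - 1*(-4))/8 = -(-9 + 4)/8 = -⅛*(-5) = 5/8)
B(q, C) = 3*(-2 + C)²
x(M) = M^(5/2)
x(265) - (B(19, 5²) + p(4))² = 265^(5/2) - (3*(-2 + 5²)² + 5/8)² = 70225*√265 - (3*(-2 + 25)² + 5/8)² = 70225*√265 - (3*23² + 5/8)² = 70225*√265 - (3*529 + 5/8)² = 70225*√265 - (1587 + 5/8)² = 70225*√265 - (12701/8)² = 70225*√265 - 1*161315401/64 = 70225*√265 - 161315401/64 = -161315401/64 + 70225*√265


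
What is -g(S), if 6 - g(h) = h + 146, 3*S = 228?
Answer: 216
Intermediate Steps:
S = 76 (S = (⅓)*228 = 76)
g(h) = -140 - h (g(h) = 6 - (h + 146) = 6 - (146 + h) = 6 + (-146 - h) = -140 - h)
-g(S) = -(-140 - 1*76) = -(-140 - 76) = -1*(-216) = 216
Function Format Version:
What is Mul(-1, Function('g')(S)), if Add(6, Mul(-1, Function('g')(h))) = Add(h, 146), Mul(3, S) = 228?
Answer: 216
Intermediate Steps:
S = 76 (S = Mul(Rational(1, 3), 228) = 76)
Function('g')(h) = Add(-140, Mul(-1, h)) (Function('g')(h) = Add(6, Mul(-1, Add(h, 146))) = Add(6, Mul(-1, Add(146, h))) = Add(6, Add(-146, Mul(-1, h))) = Add(-140, Mul(-1, h)))
Mul(-1, Function('g')(S)) = Mul(-1, Add(-140, Mul(-1, 76))) = Mul(-1, Add(-140, -76)) = Mul(-1, -216) = 216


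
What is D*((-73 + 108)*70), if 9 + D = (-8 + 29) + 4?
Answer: 39200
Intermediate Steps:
D = 16 (D = -9 + ((-8 + 29) + 4) = -9 + (21 + 4) = -9 + 25 = 16)
D*((-73 + 108)*70) = 16*((-73 + 108)*70) = 16*(35*70) = 16*2450 = 39200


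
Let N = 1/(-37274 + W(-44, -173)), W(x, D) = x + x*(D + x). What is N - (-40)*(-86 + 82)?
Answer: -4443201/27770 ≈ -160.00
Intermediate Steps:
N = -1/27770 (N = 1/(-37274 - 44*(1 - 173 - 44)) = 1/(-37274 - 44*(-216)) = 1/(-37274 + 9504) = 1/(-27770) = -1/27770 ≈ -3.6010e-5)
N - (-40)*(-86 + 82) = -1/27770 - (-40)*(-86 + 82) = -1/27770 - (-40)*(-4) = -1/27770 - 1*160 = -1/27770 - 160 = -4443201/27770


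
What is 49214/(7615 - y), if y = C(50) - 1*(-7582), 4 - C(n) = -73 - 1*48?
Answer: -24607/46 ≈ -534.93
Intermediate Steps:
C(n) = 125 (C(n) = 4 - (-73 - 1*48) = 4 - (-73 - 48) = 4 - 1*(-121) = 4 + 121 = 125)
y = 7707 (y = 125 - 1*(-7582) = 125 + 7582 = 7707)
49214/(7615 - y) = 49214/(7615 - 1*7707) = 49214/(7615 - 7707) = 49214/(-92) = 49214*(-1/92) = -24607/46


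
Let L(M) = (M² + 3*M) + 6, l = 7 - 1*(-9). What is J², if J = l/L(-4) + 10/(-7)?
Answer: 36/1225 ≈ 0.029388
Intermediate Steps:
l = 16 (l = 7 + 9 = 16)
L(M) = 6 + M² + 3*M
J = 6/35 (J = 16/(6 + (-4)² + 3*(-4)) + 10/(-7) = 16/(6 + 16 - 12) + 10*(-⅐) = 16/10 - 10/7 = 16*(⅒) - 10/7 = 8/5 - 10/7 = 6/35 ≈ 0.17143)
J² = (6/35)² = 36/1225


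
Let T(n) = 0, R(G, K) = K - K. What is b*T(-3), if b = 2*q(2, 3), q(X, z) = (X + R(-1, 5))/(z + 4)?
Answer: 0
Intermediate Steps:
R(G, K) = 0
q(X, z) = X/(4 + z) (q(X, z) = (X + 0)/(z + 4) = X/(4 + z))
b = 4/7 (b = 2*(2/(4 + 3)) = 2*(2/7) = 4/7 ≈ 0.57143)
b*T(-3) = (4/7)*0 = 0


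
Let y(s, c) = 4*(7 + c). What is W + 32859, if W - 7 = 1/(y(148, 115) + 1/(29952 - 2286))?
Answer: 443724189460/13501009 ≈ 32866.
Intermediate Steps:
y(s, c) = 28 + 4*c
W = 94534729/13501009 (W = 7 + 1/((28 + 4*115) + 1/(29952 - 2286)) = 7 + 1/((28 + 460) + 1/27666) = 7 + 1/(488 + 1/27666) = 7 + 1/(13501009/27666) = 7 + 27666/13501009 = 94534729/13501009 ≈ 7.0021)
W + 32859 = 94534729/13501009 + 32859 = 443724189460/13501009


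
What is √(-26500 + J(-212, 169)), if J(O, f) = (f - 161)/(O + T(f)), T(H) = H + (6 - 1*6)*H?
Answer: 18*I*√151231/43 ≈ 162.79*I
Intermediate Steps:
T(H) = H (T(H) = H + (6 - 6)*H = H + 0*H = H + 0 = H)
J(O, f) = (-161 + f)/(O + f) (J(O, f) = (f - 161)/(O + f) = (-161 + f)/(O + f))
√(-26500 + J(-212, 169)) = √(-26500 + (-161 + 169)/(-212 + 169)) = √(-26500 + 8/(-43)) = √(-26500 - 1/43*8) = √(-26500 - 8/43) = √(-1139508/43) = 18*I*√151231/43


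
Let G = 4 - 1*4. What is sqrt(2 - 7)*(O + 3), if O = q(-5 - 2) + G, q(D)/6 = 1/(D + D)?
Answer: 18*I*sqrt(5)/7 ≈ 5.7499*I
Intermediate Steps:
G = 0 (G = 4 - 4 = 0)
q(D) = 3/D (q(D) = 6/(D + D) = 6/((2*D)) = 6*(1/(2*D)) = 3/D)
O = -3/7 (O = 3/(-5 - 2) + 0 = 3/(-7) + 0 = 3*(-1/7) + 0 = -3/7 + 0 = -3/7 ≈ -0.42857)
sqrt(2 - 7)*(O + 3) = sqrt(2 - 7)*(-3/7 + 3) = sqrt(-5)*(18/7) = (I*sqrt(5))*(18/7) = 18*I*sqrt(5)/7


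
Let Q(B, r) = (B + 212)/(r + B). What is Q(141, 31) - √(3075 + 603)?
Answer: 353/172 - √3678 ≈ -58.594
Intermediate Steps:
Q(B, r) = (212 + B)/(B + r)
Q(141, 31) - √(3075 + 603) = (212 + 141)/(141 + 31) - √(3075 + 603) = 353/172 - √3678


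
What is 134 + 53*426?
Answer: 22712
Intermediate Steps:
134 + 53*426 = 134 + 22578 = 22712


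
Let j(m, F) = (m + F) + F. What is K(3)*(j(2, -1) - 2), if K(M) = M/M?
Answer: -2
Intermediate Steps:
K(M) = 1
j(m, F) = m + 2*F (j(m, F) = (F + m) + F = m + 2*F)
K(3)*(j(2, -1) - 2) = 1*((2 + 2*(-1)) - 2) = 1*((2 - 2) - 2) = 1*(0 - 2) = 1*(-2) = -2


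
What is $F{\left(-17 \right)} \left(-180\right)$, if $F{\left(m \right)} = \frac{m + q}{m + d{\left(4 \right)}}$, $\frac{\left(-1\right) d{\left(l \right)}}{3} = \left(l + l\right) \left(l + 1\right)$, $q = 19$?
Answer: $\frac{360}{137} \approx 2.6277$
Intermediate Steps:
$d{\left(l \right)} = - 6 l \left(1 + l\right)$ ($d{\left(l \right)} = - 3 \left(l + l\right) \left(l + 1\right) = - 3 \cdot 2 l \left(1 + l\right) = - 6 l \left(1 + l\right)$)
$F{\left(m \right)} = \frac{19 + m}{-120 + m}$ ($F{\left(m \right)} = \frac{m + 19}{m - 24 \left(1 + 4\right)} = \frac{19 + m}{m - 24 \cdot 5} = \frac{19 + m}{m - 120} = \frac{19 + m}{-120 + m}$)
$F{\left(-17 \right)} \left(-180\right) = \frac{19 - 17}{-120 - 17} \left(-180\right) = \frac{1}{-137} \cdot 2 \left(-180\right) = \left(- \frac{1}{137}\right) 2 \left(-180\right) = \left(- \frac{2}{137}\right) \left(-180\right) = \frac{360}{137}$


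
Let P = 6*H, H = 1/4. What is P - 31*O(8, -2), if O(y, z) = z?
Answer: 127/2 ≈ 63.500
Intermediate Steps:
H = 1/4 ≈ 0.25000
P = 3/2 (P = 6*(1/4) = 3/2 ≈ 1.5000)
P - 31*O(8, -2) = 3/2 - 31*(-2) = 3/2 + 62 = 127/2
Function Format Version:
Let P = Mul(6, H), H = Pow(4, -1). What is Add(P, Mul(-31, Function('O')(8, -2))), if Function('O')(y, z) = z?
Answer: Rational(127, 2) ≈ 63.500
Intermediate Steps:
H = Rational(1, 4) ≈ 0.25000
P = Rational(3, 2) (P = Mul(6, Rational(1, 4)) = Rational(3, 2) ≈ 1.5000)
Add(P, Mul(-31, Function('O')(8, -2))) = Add(Rational(3, 2), Mul(-31, -2)) = Add(Rational(3, 2), 62) = Rational(127, 2)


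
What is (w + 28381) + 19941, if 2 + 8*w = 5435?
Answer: 392009/8 ≈ 49001.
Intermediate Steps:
w = 5433/8 (w = -¼ + (⅛)*5435 = -¼ + 5435/8 = 5433/8 ≈ 679.13)
(w + 28381) + 19941 = (5433/8 + 28381) + 19941 = 232481/8 + 19941 = 392009/8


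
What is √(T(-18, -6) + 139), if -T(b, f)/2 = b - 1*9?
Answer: √193 ≈ 13.892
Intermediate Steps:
T(b, f) = 18 - 2*b (T(b, f) = -2*(b - 1*9) = -2*(b - 9) = -2*(-9 + b) = 18 - 2*b)
√(T(-18, -6) + 139) = √((18 - 2*(-18)) + 139) = √((18 + 36) + 139) = √(54 + 139) = √193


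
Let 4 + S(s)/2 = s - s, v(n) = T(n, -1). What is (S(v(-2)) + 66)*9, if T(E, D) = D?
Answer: 522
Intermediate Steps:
v(n) = -1
S(s) = -8 (S(s) = -8 + 2*(s - s) = -8 + 2*0 = -8 + 0 = -8)
(S(v(-2)) + 66)*9 = (-8 + 66)*9 = 58*9 = 522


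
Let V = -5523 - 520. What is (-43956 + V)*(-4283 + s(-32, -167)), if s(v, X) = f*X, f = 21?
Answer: 389492210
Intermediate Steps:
V = -6043
s(v, X) = 21*X
(-43956 + V)*(-4283 + s(-32, -167)) = (-43956 - 6043)*(-4283 + 21*(-167)) = -49999*(-4283 - 3507) = -49999*(-7790) = 389492210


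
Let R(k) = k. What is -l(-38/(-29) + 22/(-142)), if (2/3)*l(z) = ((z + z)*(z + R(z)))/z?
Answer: -14274/2059 ≈ -6.9325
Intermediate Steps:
l(z) = 6*z (l(z) = 3*(((z + z)*(z + z))/z)/2 = 3*(((2*z)*(2*z))/z)/2 = 3*((4*z²)/z)/2 = 3*(4*z)/2 = 6*z)
-l(-38/(-29) + 22/(-142)) = -6*(-38/(-29) + 22/(-142)) = -6*(-38*(-1/29) + 22*(-1/142)) = -6*(38/29 - 11/71) = -6*2379/2059 = -1*14274/2059 = -14274/2059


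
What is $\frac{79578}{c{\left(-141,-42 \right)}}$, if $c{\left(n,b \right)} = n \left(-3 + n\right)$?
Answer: $\frac{4421}{1128} \approx 3.9193$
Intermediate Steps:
$\frac{79578}{c{\left(-141,-42 \right)}} = \frac{79578}{\left(-141\right) \left(-3 - 141\right)} = \frac{79578}{\left(-141\right) \left(-144\right)} = \frac{79578}{20304} = 79578 \cdot \frac{1}{20304} = \frac{4421}{1128}$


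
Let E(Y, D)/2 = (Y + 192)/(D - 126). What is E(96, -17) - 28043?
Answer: -4010725/143 ≈ -28047.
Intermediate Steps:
E(Y, D) = 2*(192 + Y)/(-126 + D) (E(Y, D) = 2*((Y + 192)/(D - 126)) = 2*((192 + Y)/(-126 + D)) = 2*(192 + Y)/(-126 + D))
E(96, -17) - 28043 = 2*(192 + 96)/(-126 - 17) - 28043 = 2*288/(-143) - 28043 = 2*(-1/143)*288 - 28043 = -576/143 - 28043 = -4010725/143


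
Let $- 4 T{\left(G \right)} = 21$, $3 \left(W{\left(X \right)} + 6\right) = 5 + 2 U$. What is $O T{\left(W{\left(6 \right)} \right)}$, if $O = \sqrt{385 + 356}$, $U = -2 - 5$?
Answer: $- \frac{21 \sqrt{741}}{4} \approx -142.91$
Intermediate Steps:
$U = -7$ ($U = -2 - 5 = -7$)
$W{\left(X \right)} = -9$ ($W{\left(X \right)} = -6 + \frac{5 + 2 \left(-7\right)}{3} = -6 + \frac{5 - 14}{3} = -6 + \frac{1}{3} \left(-9\right) = -6 - 3 = -9$)
$T{\left(G \right)} = - \frac{21}{4}$ ($T{\left(G \right)} = \left(- \frac{1}{4}\right) 21 = - \frac{21}{4}$)
$O = \sqrt{741} \approx 27.221$
$O T{\left(W{\left(6 \right)} \right)} = \sqrt{741} \left(- \frac{21}{4}\right) = - \frac{21 \sqrt{741}}{4}$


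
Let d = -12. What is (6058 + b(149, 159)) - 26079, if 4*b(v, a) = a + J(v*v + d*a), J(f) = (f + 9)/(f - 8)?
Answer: -1621258323/81140 ≈ -19981.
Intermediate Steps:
J(f) = (9 + f)/(-8 + f)
b(v, a) = a/4 + (9 + v**2 - 12*a)/(4*(-8 + v**2 - 12*a)) (b(v, a) = (a + (9 + (v*v - 12*a))/(-8 + (v*v - 12*a)))/4 = (a + (9 + (v**2 - 12*a))/(-8 + (v**2 - 12*a)))/4 = (a + (9 + v**2 - 12*a)/(-8 + v**2 - 12*a))/4 = a/4 + (9 + v**2 - 12*a)/(4*(-8 + v**2 - 12*a)))
(6058 + b(149, 159)) - 26079 = (6058 + (9 + 149**2 - 12*159 + 159*(-8 + 149**2 - 12*159))/(4*(-8 + 149**2 - 12*159))) - 26079 = (6058 + (9 + 22201 - 1908 + 159*(-8 + 22201 - 1908))/(4*(-8 + 22201 - 1908))) - 26079 = (6058 + (1/4)*(9 + 22201 - 1908 + 159*20285)/20285) - 26079 = (6058 + (1/4)*(1/20285)*(9 + 22201 - 1908 + 3225315)) - 26079 = (6058 + (1/4)*(1/20285)*3245617) - 26079 = (6058 + 3245617/81140) - 26079 = 494791737/81140 - 26079 = -1621258323/81140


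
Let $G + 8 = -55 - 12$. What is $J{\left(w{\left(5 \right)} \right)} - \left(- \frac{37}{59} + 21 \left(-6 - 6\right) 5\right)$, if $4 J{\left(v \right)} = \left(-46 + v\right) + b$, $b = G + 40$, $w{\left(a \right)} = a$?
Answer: $\frac{73256}{59} \approx 1241.6$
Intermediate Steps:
$G = -75$ ($G = -8 - 67 = -75$)
$b = -35$ ($b = -75 + 40 = -35$)
$J{\left(v \right)} = - \frac{81}{4} + \frac{v}{4}$ ($J{\left(v \right)} = \frac{\left(-46 + v\right) - 35}{4} = \frac{-81 + v}{4} = - \frac{81}{4} + \frac{v}{4}$)
$J{\left(w{\left(5 \right)} \right)} - \left(- \frac{37}{59} + 21 \left(-6 - 6\right) 5\right) = \left(- \frac{81}{4} + \frac{1}{4} \cdot 5\right) - \left(- \frac{37}{59} + 21 \left(-6 - 6\right) 5\right) = \left(- \frac{81}{4} + \frac{5}{4}\right) - \left(- \frac{37}{59} + 21 \left(\left(-12\right) 5\right)\right) = -19 + \left(\left(-21\right) \left(-60\right) + \frac{37}{59}\right) = -19 + \left(1260 + \frac{37}{59}\right) = -19 + \frac{74377}{59} = \frac{73256}{59}$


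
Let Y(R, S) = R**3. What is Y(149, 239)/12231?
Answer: 3307949/12231 ≈ 270.46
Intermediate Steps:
Y(149, 239)/12231 = 149**3/12231 = 3307949*(1/12231) = 3307949/12231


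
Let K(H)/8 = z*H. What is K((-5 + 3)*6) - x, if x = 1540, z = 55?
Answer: -6820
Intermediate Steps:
K(H) = 440*H (K(H) = 8*(55*H) = 440*H)
K((-5 + 3)*6) - x = 440*((-5 + 3)*6) - 1*1540 = 440*(-2*6) - 1540 = 440*(-12) - 1540 = -5280 - 1540 = -6820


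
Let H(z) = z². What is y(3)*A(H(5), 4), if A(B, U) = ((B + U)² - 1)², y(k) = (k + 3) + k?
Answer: 6350400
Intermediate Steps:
y(k) = 3 + 2*k (y(k) = (3 + k) + k = 3 + 2*k)
A(B, U) = (-1 + (B + U)²)²
y(3)*A(H(5), 4) = (3 + 2*3)*(-1 + (5² + 4)²)² = (3 + 6)*(-1 + (25 + 4)²)² = 9*(-1 + 29²)² = 9*(-1 + 841)² = 9*840² = 9*705600 = 6350400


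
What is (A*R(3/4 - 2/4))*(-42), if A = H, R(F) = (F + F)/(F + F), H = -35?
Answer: 1470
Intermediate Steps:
R(F) = 1 (R(F) = (2*F)/((2*F)) = (2*F)*(1/(2*F)) = 1)
A = -35
(A*R(3/4 - 2/4))*(-42) = -35*1*(-42) = -35*(-42) = 1470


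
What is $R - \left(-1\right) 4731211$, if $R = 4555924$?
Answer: $9287135$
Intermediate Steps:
$R - \left(-1\right) 4731211 = 4555924 - \left(-1\right) 4731211 = 4555924 - -4731211 = 4555924 + 4731211 = 9287135$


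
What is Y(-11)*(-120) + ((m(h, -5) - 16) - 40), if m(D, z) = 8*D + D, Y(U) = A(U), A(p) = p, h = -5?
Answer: 1219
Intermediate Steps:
Y(U) = U
m(D, z) = 9*D
Y(-11)*(-120) + ((m(h, -5) - 16) - 40) = -11*(-120) + ((9*(-5) - 16) - 40) = 1320 + ((-45 - 16) - 40) = 1320 + (-61 - 40) = 1320 - 101 = 1219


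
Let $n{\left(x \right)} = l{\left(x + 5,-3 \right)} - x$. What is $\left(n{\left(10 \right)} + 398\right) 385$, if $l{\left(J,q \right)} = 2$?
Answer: $150150$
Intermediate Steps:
$n{\left(x \right)} = 2 - x$
$\left(n{\left(10 \right)} + 398\right) 385 = \left(\left(2 - 10\right) + 398\right) 385 = \left(-8 + 398\right) 385 = 390 \cdot 385 = 150150$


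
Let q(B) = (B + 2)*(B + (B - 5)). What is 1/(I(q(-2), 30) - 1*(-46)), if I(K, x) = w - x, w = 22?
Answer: 1/38 ≈ 0.026316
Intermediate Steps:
q(B) = (-5 + 2*B)*(2 + B) (q(B) = (2 + B)*(B + (-5 + B)) = (2 + B)*(-5 + 2*B) = (-5 + 2*B)*(2 + B))
I(K, x) = 22 - x
1/(I(q(-2), 30) - 1*(-46)) = 1/((22 - 1*30) - 1*(-46)) = 1/((22 - 30) + 46) = 1/(-8 + 46) = 1/38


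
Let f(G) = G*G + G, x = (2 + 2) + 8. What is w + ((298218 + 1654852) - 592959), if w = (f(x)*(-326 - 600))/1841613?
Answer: 834932651529/613871 ≈ 1.3601e+6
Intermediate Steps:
x = 12 (x = 4 + 8 = 12)
f(G) = G + G² (f(G) = G² + G = G + G²)
w = -48152/613871 (w = ((12*(1 + 12))*(-326 - 600))/1841613 = ((12*13)*(-926))*(1/1841613) = (156*(-926))*(1/1841613) = -144456*1/1841613 = -48152/613871 ≈ -0.078440)
w + ((298218 + 1654852) - 592959) = -48152/613871 + ((298218 + 1654852) - 592959) = -48152/613871 + (1953070 - 592959) = -48152/613871 + 1360111 = 834932651529/613871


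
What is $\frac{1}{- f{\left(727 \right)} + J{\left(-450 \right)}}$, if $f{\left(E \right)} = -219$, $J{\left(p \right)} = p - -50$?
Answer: $- \frac{1}{181} \approx -0.0055249$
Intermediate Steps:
$J{\left(p \right)} = 50 + p$ ($J{\left(p \right)} = p + 50 = 50 + p$)
$\frac{1}{- f{\left(727 \right)} + J{\left(-450 \right)}} = \frac{1}{\left(-1\right) \left(-219\right) + \left(50 - 450\right)} = \frac{1}{219 - 400} = \frac{1}{-181} = - \frac{1}{181}$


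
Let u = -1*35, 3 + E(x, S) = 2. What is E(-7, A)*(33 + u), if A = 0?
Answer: 2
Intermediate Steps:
E(x, S) = -1 (E(x, S) = -3 + 2 = -1)
u = -35
E(-7, A)*(33 + u) = -(33 - 35) = -1*(-2) = 2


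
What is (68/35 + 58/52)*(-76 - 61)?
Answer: -381271/910 ≈ -418.98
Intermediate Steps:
(68/35 + 58/52)*(-76 - 61) = (68*(1/35) + 58*(1/52))*(-137) = (68/35 + 29/26)*(-137) = (2783/910)*(-137) = -381271/910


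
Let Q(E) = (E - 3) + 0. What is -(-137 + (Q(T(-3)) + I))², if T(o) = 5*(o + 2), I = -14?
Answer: -25281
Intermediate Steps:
T(o) = 10 + 5*o (T(o) = 5*(2 + o) = 10 + 5*o)
Q(E) = -3 + E (Q(E) = (-3 + E) + 0 = -3 + E)
-(-137 + (Q(T(-3)) + I))² = -(-137 + ((-3 + (10 + 5*(-3))) - 14))² = -(-137 + ((-3 + (10 - 15)) - 14))² = -(-137 + ((-3 - 5) - 14))² = -(-137 + (-8 - 14))² = -(-137 - 22)² = -1*(-159)² = -1*25281 = -25281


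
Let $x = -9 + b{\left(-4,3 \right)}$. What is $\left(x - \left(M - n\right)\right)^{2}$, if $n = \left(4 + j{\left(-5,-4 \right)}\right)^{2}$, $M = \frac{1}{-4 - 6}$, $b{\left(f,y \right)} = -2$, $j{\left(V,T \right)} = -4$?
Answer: $\frac{11881}{100} \approx 118.81$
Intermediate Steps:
$x = -11$ ($x = -9 - 2 = -11$)
$M = - \frac{1}{10}$ ($M = \frac{1}{-10} = - \frac{1}{10} \approx -0.1$)
$n = 0$ ($n = \left(4 - 4\right)^{2} = 0^{2} = 0$)
$\left(x - \left(M - n\right)\right)^{2} = \left(-11 + \left(0 - - \frac{1}{10}\right)\right)^{2} = \left(-11 + \left(0 + \frac{1}{10}\right)\right)^{2} = \left(-11 + \frac{1}{10}\right)^{2} = \left(- \frac{109}{10}\right)^{2} = \frac{11881}{100}$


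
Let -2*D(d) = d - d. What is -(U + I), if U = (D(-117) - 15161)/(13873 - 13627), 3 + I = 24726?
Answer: -6066697/246 ≈ -24661.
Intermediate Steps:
D(d) = 0 (D(d) = -(d - d)/2 = -½*0 = 0)
I = 24723 (I = -3 + 24726 = 24723)
U = -15161/246 (U = (0 - 15161)/(13873 - 13627) = -15161/246 ≈ -61.630)
-(U + I) = -(-15161/246 + 24723) = -1*6066697/246 = -6066697/246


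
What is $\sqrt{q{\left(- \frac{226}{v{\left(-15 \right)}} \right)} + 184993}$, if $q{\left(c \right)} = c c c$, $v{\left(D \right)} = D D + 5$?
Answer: $\frac{\sqrt{32355225387470}}{13225} \approx 430.11$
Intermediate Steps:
$v{\left(D \right)} = 5 + D^{2}$ ($v{\left(D \right)} = D^{2} + 5 = 5 + D^{2}$)
$q{\left(c \right)} = c^{3}$ ($q{\left(c \right)} = c^{2} c = c^{3}$)
$\sqrt{q{\left(- \frac{226}{v{\left(-15 \right)}} \right)} + 184993} = \sqrt{\left(- \frac{226}{5 + \left(-15\right)^{2}}\right)^{3} + 184993} = \sqrt{\left(- \frac{226}{5 + 225}\right)^{3} + 184993} = \sqrt{\left(- \frac{226}{230}\right)^{3} + 184993} = \sqrt{\left(\left(-226\right) \frac{1}{230}\right)^{3} + 184993} = \sqrt{\left(- \frac{113}{115}\right)^{3} + 184993} = \sqrt{- \frac{1442897}{1520875} + 184993} = \sqrt{\frac{281349785978}{1520875}} = \frac{\sqrt{32355225387470}}{13225}$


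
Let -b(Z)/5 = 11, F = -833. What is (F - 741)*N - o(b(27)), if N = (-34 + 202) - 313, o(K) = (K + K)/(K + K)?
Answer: 228229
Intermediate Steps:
b(Z) = -55 (b(Z) = -5*11 = -55)
o(K) = 1 (o(K) = (2*K)/((2*K)) = (2*K)*(1/(2*K)) = 1)
N = -145 (N = 168 - 313 = -145)
(F - 741)*N - o(b(27)) = (-833 - 741)*(-145) - 1*1 = -1574*(-145) - 1 = 228230 - 1 = 228229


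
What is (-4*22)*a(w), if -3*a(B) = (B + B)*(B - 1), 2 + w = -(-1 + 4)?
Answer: 1760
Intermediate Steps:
w = -5 (w = -2 - (-1 + 4) = -2 - 1*3 = -2 - 3 = -5)
a(B) = -2*B*(-1 + B)/3 (a(B) = -(B + B)*(B - 1)/3 = -2*B*(-1 + B)/3)
(-4*22)*a(w) = (-4*22)*((⅔)*(-5)*(1 - 1*(-5))) = -176*(-5)*(1 + 5)/3 = -176*(-5)*6/3 = -88*(-20) = 1760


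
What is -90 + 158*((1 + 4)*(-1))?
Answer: -880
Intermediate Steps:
-90 + 158*((1 + 4)*(-1)) = -90 + 158*(5*(-1)) = -90 + 158*(-5) = -90 - 790 = -880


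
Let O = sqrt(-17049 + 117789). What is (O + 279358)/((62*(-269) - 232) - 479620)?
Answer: -139679/248265 - sqrt(25185)/248265 ≈ -0.56326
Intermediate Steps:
O = 2*sqrt(25185) (O = sqrt(100740) = 2*sqrt(25185) ≈ 317.40)
(O + 279358)/((62*(-269) - 232) - 479620) = (2*sqrt(25185) + 279358)/((62*(-269) - 232) - 479620) = (279358 + 2*sqrt(25185))/((-16678 - 232) - 479620) = (279358 + 2*sqrt(25185))/(-16910 - 479620) = (279358 + 2*sqrt(25185))/(-496530) = (279358 + 2*sqrt(25185))*(-1/496530) = -139679/248265 - sqrt(25185)/248265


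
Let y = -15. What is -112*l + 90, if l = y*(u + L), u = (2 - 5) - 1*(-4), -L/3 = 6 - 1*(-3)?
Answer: -43590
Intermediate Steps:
L = -27 (L = -3*(6 - 1*(-3)) = -3*(6 + 3) = -3*9 = -27)
u = 1 (u = -3 + 4 = 1)
l = 390 (l = -15*(1 - 27) = -15*(-26) = 390)
-112*l + 90 = -112*390 + 90 = -43680 + 90 = -43590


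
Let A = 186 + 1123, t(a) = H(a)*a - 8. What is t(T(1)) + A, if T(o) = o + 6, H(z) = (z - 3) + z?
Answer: 1378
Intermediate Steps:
H(z) = -3 + 2*z (H(z) = (-3 + z) + z = -3 + 2*z)
T(o) = 6 + o
t(a) = -8 + a*(-3 + 2*a) (t(a) = (-3 + 2*a)*a - 8 = a*(-3 + 2*a) - 8 = -8 + a*(-3 + 2*a))
A = 1309
t(T(1)) + A = (-8 + (6 + 1)*(-3 + 2*(6 + 1))) + 1309 = (-8 + 7*(-3 + 2*7)) + 1309 = (-8 + 7*(-3 + 14)) + 1309 = (-8 + 7*11) + 1309 = (-8 + 77) + 1309 = 69 + 1309 = 1378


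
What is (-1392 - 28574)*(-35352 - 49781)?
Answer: 2551095478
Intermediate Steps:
(-1392 - 28574)*(-35352 - 49781) = -29966*(-85133) = 2551095478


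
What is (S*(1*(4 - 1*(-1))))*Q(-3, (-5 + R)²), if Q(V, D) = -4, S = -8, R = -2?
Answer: 160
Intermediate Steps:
(S*(1*(4 - 1*(-1))))*Q(-3, (-5 + R)²) = -8*(4 - 1*(-1))*(-4) = -8*(4 + 1)*(-4) = -8*5*(-4) = -40*(-4) = 160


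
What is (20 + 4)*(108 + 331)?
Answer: 10536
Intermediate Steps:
(20 + 4)*(108 + 331) = 24*439 = 10536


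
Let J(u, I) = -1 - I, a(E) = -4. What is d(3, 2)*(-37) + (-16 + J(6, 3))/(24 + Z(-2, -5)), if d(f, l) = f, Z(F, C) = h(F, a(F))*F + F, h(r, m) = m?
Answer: -335/3 ≈ -111.67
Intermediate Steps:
Z(F, C) = -3*F (Z(F, C) = -4*F + F = -3*F)
d(3, 2)*(-37) + (-16 + J(6, 3))/(24 + Z(-2, -5)) = 3*(-37) + (-16 + (-1 - 1*3))/(24 - 3*(-2)) = -111 + (-16 + (-1 - 3))/(24 + 6) = -111 + (-16 - 4)/30 = -111 - 20*1/30 = -111 - ⅔ = -335/3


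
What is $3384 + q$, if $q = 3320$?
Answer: $6704$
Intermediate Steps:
$3384 + q = 3384 + 3320 = 6704$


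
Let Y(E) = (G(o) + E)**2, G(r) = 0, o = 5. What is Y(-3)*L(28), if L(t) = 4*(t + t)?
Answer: 2016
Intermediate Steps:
L(t) = 8*t (L(t) = 4*(2*t) = 8*t)
Y(E) = E**2 (Y(E) = (0 + E)**2 = E**2)
Y(-3)*L(28) = (-3)**2*(8*28) = 9*224 = 2016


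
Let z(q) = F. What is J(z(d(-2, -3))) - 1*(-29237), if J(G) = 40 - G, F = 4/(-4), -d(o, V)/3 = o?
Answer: 29278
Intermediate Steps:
d(o, V) = -3*o
F = -1 (F = -1/4*4 = -1)
z(q) = -1
J(z(d(-2, -3))) - 1*(-29237) = (40 - 1*(-1)) - 1*(-29237) = (40 + 1) + 29237 = 41 + 29237 = 29278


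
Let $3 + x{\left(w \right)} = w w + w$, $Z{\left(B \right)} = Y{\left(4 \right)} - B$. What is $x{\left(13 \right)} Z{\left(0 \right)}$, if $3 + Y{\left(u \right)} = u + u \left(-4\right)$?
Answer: $-2685$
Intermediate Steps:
$Y{\left(u \right)} = -3 - 3 u$ ($Y{\left(u \right)} = -3 + \left(u + u \left(-4\right)\right) = -3 + \left(u - 4 u\right) = -3 - 3 u$)
$Z{\left(B \right)} = -15 - B$ ($Z{\left(B \right)} = \left(-3 - 12\right) - B = -15 - B$)
$x{\left(w \right)} = -3 + w + w^{2}$ ($x{\left(w \right)} = -3 + \left(w w + w\right) = -3 + \left(w^{2} + w\right) = -3 + \left(w + w^{2}\right) = -3 + w + w^{2}$)
$x{\left(13 \right)} Z{\left(0 \right)} = \left(-3 + 13 + 13^{2}\right) \left(-15 - 0\right) = \left(-3 + 13 + 169\right) \left(-15 + 0\right) = 179 \left(-15\right) = -2685$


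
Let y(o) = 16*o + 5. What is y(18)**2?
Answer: 85849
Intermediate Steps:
y(o) = 5 + 16*o
y(18)**2 = (5 + 16*18)**2 = (5 + 288)**2 = 293**2 = 85849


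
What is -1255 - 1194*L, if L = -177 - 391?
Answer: 676937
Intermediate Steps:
L = -568
-1255 - 1194*L = -1255 - 1194*(-568) = -1255 + 678192 = 676937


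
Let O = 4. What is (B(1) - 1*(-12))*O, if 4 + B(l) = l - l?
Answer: 32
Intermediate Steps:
B(l) = -4 (B(l) = -4 + (l - l) = -4 + 0 = -4)
(B(1) - 1*(-12))*O = (-4 - 1*(-12))*4 = (-4 + 12)*4 = 8*4 = 32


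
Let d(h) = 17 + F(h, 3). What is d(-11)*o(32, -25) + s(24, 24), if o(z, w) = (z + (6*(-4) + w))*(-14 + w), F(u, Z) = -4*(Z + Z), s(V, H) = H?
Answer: -4617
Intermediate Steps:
F(u, Z) = -8*Z
o(z, w) = (-14 + w)*(-24 + w + z) (o(z, w) = (z + (-24 + w))*(-14 + w) = (-24 + w + z)*(-14 + w) = (-14 + w)*(-24 + w + z))
d(h) = -7 (d(h) = 17 - 8*3 = 17 - 24 = -7)
d(-11)*o(32, -25) + s(24, 24) = -7*(336 + (-25)² - 38*(-25) - 14*32 - 25*32) + 24 = -7*(336 + 625 + 950 - 448 - 800) + 24 = -7*663 + 24 = -4641 + 24 = -4617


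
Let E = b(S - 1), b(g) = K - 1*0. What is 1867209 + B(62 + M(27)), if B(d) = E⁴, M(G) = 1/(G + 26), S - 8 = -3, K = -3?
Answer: 1867290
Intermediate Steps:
S = 5 (S = 8 - 3 = 5)
M(G) = 1/(26 + G)
b(g) = -3 (b(g) = -3 - 1*0 = -3 + 0 = -3)
E = -3
B(d) = 81 (B(d) = (-3)⁴ = 81)
1867209 + B(62 + M(27)) = 1867209 + 81 = 1867290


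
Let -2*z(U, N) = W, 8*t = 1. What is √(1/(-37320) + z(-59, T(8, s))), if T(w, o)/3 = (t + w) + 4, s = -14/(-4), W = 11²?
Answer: I*√21065843130/18660 ≈ 7.7782*I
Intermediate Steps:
W = 121
t = ⅛ (t = (⅛)*1 = ⅛ ≈ 0.12500)
s = 7/2 (s = -14*(-¼) = 7/2 ≈ 3.5000)
T(w, o) = 99/8 + 3*w (T(w, o) = 3*((⅛ + w) + 4) = 3*(33/8 + w) = 99/8 + 3*w)
z(U, N) = -121/2 (z(U, N) = -½*121 = -121/2)
√(1/(-37320) + z(-59, T(8, s))) = √(1/(-37320) - 121/2) = √(-1/37320 - 121/2) = √(-2257861/37320) = I*√21065843130/18660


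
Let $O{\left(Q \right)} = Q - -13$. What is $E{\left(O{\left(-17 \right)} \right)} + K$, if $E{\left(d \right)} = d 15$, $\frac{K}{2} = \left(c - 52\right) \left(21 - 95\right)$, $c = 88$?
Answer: $-5388$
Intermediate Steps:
$O{\left(Q \right)} = 13 + Q$ ($O{\left(Q \right)} = Q + 13 = 13 + Q$)
$K = -5328$ ($K = 2 \left(88 - 52\right) \left(21 - 95\right) = 2 \cdot 36 \left(-74\right) = 2 \left(-2664\right) = -5328$)
$E{\left(d \right)} = 15 d$
$E{\left(O{\left(-17 \right)} \right)} + K = 15 \left(13 - 17\right) - 5328 = 15 \left(-4\right) - 5328 = -60 - 5328 = -5388$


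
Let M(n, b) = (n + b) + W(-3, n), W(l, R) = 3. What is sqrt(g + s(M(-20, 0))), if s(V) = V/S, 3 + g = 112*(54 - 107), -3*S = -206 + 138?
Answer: I*sqrt(23759)/2 ≈ 77.07*I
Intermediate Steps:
S = 68/3 (S = -(-206 + 138)/3 = -1/3*(-68) = 68/3 ≈ 22.667)
M(n, b) = 3 + b + n (M(n, b) = (n + b) + 3 = (b + n) + 3 = 3 + b + n)
g = -5939 (g = -3 + 112*(54 - 107) = -3 + 112*(-53) = -3 - 5936 = -5939)
s(V) = 3*V/68 (s(V) = V/(68/3) = V*(3/68) = 3*V/68)
sqrt(g + s(M(-20, 0))) = sqrt(-5939 + 3*(3 + 0 - 20)/68) = sqrt(-5939 + (3/68)*(-17)) = sqrt(-5939 - 3/4) = sqrt(-23759/4) = I*sqrt(23759)/2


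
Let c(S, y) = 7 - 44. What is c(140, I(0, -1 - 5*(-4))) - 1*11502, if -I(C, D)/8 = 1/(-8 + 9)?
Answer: -11539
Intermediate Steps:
I(C, D) = -8 (I(C, D) = -8/(-8 + 9) = -8/1 = -8*1 = -8)
c(S, y) = -37
c(140, I(0, -1 - 5*(-4))) - 1*11502 = -37 - 1*11502 = -37 - 11502 = -11539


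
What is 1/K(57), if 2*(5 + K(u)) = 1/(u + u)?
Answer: -228/1139 ≈ -0.20018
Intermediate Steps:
K(u) = -5 + 1/(4*u) (K(u) = -5 + 1/(2*(u + u)) = -5 + 1/(2*((2*u))) = -5 + (1/(2*u))/2 = -5 + 1/(4*u))
1/K(57) = 1/(-5 + (¼)/57) = 1/(-5 + (¼)*(1/57)) = 1/(-5 + 1/228) = 1/(-1139/228) = -228/1139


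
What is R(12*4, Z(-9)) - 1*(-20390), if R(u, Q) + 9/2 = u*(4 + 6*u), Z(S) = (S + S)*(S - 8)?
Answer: 68803/2 ≈ 34402.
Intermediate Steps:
Z(S) = 2*S*(-8 + S) (Z(S) = (2*S)*(-8 + S) = 2*S*(-8 + S))
R(u, Q) = -9/2 + u*(4 + 6*u)
R(12*4, Z(-9)) - 1*(-20390) = (-9/2 + 4*(12*4) + 6*(12*4)²) - 1*(-20390) = (-9/2 + 4*48 + 6*48²) + 20390 = (-9/2 + 192 + 6*2304) + 20390 = (-9/2 + 192 + 13824) + 20390 = 28023/2 + 20390 = 68803/2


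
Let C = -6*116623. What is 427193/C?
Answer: -32861/53826 ≈ -0.61050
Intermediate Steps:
C = -699738
427193/C = 427193/(-699738) = 427193*(-1/699738) = -32861/53826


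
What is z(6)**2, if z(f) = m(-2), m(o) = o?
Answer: 4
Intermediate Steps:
z(f) = -2
z(6)**2 = (-2)**2 = 4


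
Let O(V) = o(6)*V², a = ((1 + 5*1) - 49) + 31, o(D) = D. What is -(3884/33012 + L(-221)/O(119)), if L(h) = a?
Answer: -1961975/16695819 ≈ -0.11751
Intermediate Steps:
a = -12 (a = ((1 + 5) - 49) + 31 = (6 - 49) + 31 = -43 + 31 = -12)
O(V) = 6*V²
L(h) = -12
-(3884/33012 + L(-221)/O(119)) = -(3884/33012 - 12/(6*119²)) = -(3884*(1/33012) - 12/(6*14161)) = -(971/8253 - 12/84966) = -(971/8253 - 12*1/84966) = -(971/8253 - 2/14161) = -1*1961975/16695819 = -1961975/16695819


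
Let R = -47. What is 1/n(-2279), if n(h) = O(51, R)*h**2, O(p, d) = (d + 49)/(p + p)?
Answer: 51/5193841 ≈ 9.8193e-6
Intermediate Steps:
O(p, d) = (49 + d)/(2*p) (O(p, d) = (49 + d)/((2*p)) = (49 + d)*(1/(2*p)) = (49 + d)/(2*p))
n(h) = h**2/51 (n(h) = ((1/2)*(49 - 47)/51)*h**2 = ((1/2)*(1/51)*2)*h**2 = h**2/51)
1/n(-2279) = 1/((1/51)*(-2279)**2) = 1/((1/51)*5193841) = 1/(5193841/51) = 51/5193841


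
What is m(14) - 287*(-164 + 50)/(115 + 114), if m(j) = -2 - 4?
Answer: 31344/229 ≈ 136.87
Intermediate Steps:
m(j) = -6
m(14) - 287*(-164 + 50)/(115 + 114) = -6 - 287*(-164 + 50)/(115 + 114) = -6 - (-32718)/229 = -6 - 287*(-114/229) = -6 + 32718/229 = 31344/229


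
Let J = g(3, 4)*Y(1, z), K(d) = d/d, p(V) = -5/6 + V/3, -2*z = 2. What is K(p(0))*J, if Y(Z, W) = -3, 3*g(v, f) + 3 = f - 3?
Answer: 2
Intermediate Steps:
z = -1 (z = -½*2 = -1)
g(v, f) = -2 + f/3 (g(v, f) = -1 + (f - 3)/3 = -1 + (-3 + f)/3 = -1 + (-1 + f/3) = -2 + f/3)
p(V) = -⅚ + V/3 (p(V) = -5*⅙ + V*(⅓) = -⅚ + V/3)
K(d) = 1
J = 2 (J = (-2 + (⅓)*4)*(-3) = (-2 + 4/3)*(-3) = -⅔*(-3) = 2)
K(p(0))*J = 1*2 = 2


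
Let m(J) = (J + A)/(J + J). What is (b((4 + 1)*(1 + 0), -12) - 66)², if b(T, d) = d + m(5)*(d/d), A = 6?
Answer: 591361/100 ≈ 5913.6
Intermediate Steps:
m(J) = (6 + J)/(2*J) (m(J) = (J + 6)/(J + J) = (6 + J)/((2*J)) = (6 + J)*(1/(2*J)) = (6 + J)/(2*J))
b(T, d) = 11/10 + d (b(T, d) = d + ((½)*(6 + 5)/5)*(d/d) = d + ((½)*(⅕)*11)*1 = d + (11/10)*1 = d + 11/10 = 11/10 + d)
(b((4 + 1)*(1 + 0), -12) - 66)² = ((11/10 - 12) - 66)² = (-109/10 - 66)² = (-769/10)² = 591361/100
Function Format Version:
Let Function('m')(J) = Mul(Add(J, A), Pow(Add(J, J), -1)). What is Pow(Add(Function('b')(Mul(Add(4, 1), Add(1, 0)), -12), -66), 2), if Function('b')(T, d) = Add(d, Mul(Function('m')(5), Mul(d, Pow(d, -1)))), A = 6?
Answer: Rational(591361, 100) ≈ 5913.6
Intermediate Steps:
Function('m')(J) = Mul(Rational(1, 2), Pow(J, -1), Add(6, J)) (Function('m')(J) = Mul(Add(J, 6), Pow(Add(J, J), -1)) = Mul(Add(6, J), Pow(Mul(2, J), -1)) = Mul(Add(6, J), Mul(Rational(1, 2), Pow(J, -1))) = Mul(Rational(1, 2), Pow(J, -1), Add(6, J)))
Function('b')(T, d) = Add(Rational(11, 10), d) (Function('b')(T, d) = Add(d, Mul(Mul(Rational(1, 2), Pow(5, -1), Add(6, 5)), Mul(d, Pow(d, -1)))) = Add(d, Mul(Mul(Rational(1, 2), Rational(1, 5), 11), 1)) = Add(d, Mul(Rational(11, 10), 1)) = Add(d, Rational(11, 10)) = Add(Rational(11, 10), d))
Pow(Add(Function('b')(Mul(Add(4, 1), Add(1, 0)), -12), -66), 2) = Pow(Add(Add(Rational(11, 10), -12), -66), 2) = Pow(Add(Rational(-109, 10), -66), 2) = Pow(Rational(-769, 10), 2) = Rational(591361, 100)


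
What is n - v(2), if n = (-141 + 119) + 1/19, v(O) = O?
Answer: -455/19 ≈ -23.947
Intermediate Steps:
n = -417/19 (n = -22 + 1/19 = -417/19 ≈ -21.947)
n - v(2) = -417/19 - 1*2 = -417/19 - 2 = -455/19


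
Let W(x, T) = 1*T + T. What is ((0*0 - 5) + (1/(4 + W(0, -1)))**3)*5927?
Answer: -231153/8 ≈ -28894.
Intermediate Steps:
W(x, T) = 2*T (W(x, T) = T + T = 2*T)
((0*0 - 5) + (1/(4 + W(0, -1)))**3)*5927 = ((0*0 - 5) + (1/(4 + 2*(-1)))**3)*5927 = ((0 - 5) + (1/(4 - 2))**3)*5927 = (-5 + (1/2)**3)*5927 = (-5 + 1/8)*5927 = -39/8*5927 = -231153/8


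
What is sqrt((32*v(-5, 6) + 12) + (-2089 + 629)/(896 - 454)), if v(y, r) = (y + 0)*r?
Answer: I*sqrt(46462598)/221 ≈ 30.843*I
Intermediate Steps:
v(y, r) = r*y (v(y, r) = y*r = r*y)
sqrt((32*v(-5, 6) + 12) + (-2089 + 629)/(896 - 454)) = sqrt((32*(6*(-5)) + 12) + (-2089 + 629)/(896 - 454)) = sqrt((32*(-30) + 12) - 1460/442) = sqrt((-960 + 12) - 1460*1/442) = sqrt(-948 - 730/221) = sqrt(-210238/221) = I*sqrt(46462598)/221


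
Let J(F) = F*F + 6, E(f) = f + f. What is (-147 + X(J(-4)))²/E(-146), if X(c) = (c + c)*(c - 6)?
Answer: -310249/292 ≈ -1062.5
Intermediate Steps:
E(f) = 2*f
J(F) = 6 + F² (J(F) = F² + 6 = 6 + F²)
X(c) = 2*c*(-6 + c) (X(c) = (2*c)*(-6 + c) = 2*c*(-6 + c))
(-147 + X(J(-4)))²/E(-146) = (-147 + 2*(6 + (-4)²)*(-6 + (6 + (-4)²)))²/((2*(-146))) = (-147 + 2*(6 + 16)*(-6 + (6 + 16)))²/(-292) = (-147 + 2*22*(-6 + 22))²*(-1/292) = (-147 + 2*22*16)²*(-1/292) = (-147 + 704)²*(-1/292) = 557²*(-1/292) = 310249*(-1/292) = -310249/292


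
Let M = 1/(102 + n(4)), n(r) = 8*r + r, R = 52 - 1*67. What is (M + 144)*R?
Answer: -99365/46 ≈ -2160.1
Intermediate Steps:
R = -15 (R = 52 - 67 = -15)
n(r) = 9*r
M = 1/138 (M = 1/(102 + 9*4) = 1/(102 + 36) = 1/138 ≈ 0.0072464)
(M + 144)*R = (1/138 + 144)*(-15) = (19873/138)*(-15) = -99365/46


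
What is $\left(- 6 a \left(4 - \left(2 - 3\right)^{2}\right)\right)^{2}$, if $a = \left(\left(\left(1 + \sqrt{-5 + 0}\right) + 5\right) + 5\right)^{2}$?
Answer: $3575664 + 1653696 i \sqrt{5} \approx 3.5757 \cdot 10^{6} + 3.6978 \cdot 10^{6} i$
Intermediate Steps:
$a = \left(11 + i \sqrt{5}\right)^{2}$ ($a = \left(\left(\left(1 + \sqrt{-5}\right) + 5\right) + 5\right)^{2} = \left(\left(\left(1 + i \sqrt{5}\right) + 5\right) + 5\right)^{2} = \left(\left(6 + i \sqrt{5}\right) + 5\right)^{2} = \left(11 + i \sqrt{5}\right)^{2} \approx 116.0 + 49.193 i$)
$\left(- 6 a \left(4 - \left(2 - 3\right)^{2}\right)\right)^{2} = \left(- 6 \left(11 + i \sqrt{5}\right)^{2} \left(4 - \left(2 - 3\right)^{2}\right)\right)^{2} = \left(- 6 \left(11 + i \sqrt{5}\right)^{2} \left(4 - \left(-1\right)^{2}\right)\right)^{2} = \left(- 6 \left(11 + i \sqrt{5}\right)^{2} \left(4 - 1\right)\right)^{2} = \left(- 6 \left(11 + i \sqrt{5}\right)^{2} \cdot 3\right)^{2} = \left(- 18 \left(11 + i \sqrt{5}\right)^{2}\right)^{2} = 324 \left(11 + i \sqrt{5}\right)^{4}$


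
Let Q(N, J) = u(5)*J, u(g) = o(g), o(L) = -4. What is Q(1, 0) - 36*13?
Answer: -468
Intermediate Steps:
u(g) = -4
Q(N, J) = -4*J
Q(1, 0) - 36*13 = -4*0 - 36*13 = 0 - 468 = -468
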